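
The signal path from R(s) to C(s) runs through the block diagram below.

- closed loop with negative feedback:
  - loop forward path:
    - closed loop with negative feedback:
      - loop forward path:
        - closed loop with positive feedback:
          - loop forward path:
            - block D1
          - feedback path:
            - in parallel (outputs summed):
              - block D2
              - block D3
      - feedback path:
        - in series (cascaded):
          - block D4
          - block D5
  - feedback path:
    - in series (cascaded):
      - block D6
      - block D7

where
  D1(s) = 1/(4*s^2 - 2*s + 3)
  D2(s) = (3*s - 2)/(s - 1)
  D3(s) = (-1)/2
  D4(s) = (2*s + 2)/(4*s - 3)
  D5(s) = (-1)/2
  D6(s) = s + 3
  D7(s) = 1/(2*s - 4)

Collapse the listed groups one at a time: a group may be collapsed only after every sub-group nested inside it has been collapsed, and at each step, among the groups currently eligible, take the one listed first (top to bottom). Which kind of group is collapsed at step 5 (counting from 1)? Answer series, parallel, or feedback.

(1) parallel reduction of D2, D3
(2) feedback reduction of D1, (D2+D3)
(3) multiply D4, D5 (series)
(4) apply the feedback formula to [D1/(1-D1*(D2+D3))], (D4*D5)
(5) multiply D6, D7 (series)
(6) collapse the loop ([[D1/(1-D1*(D2+D3))]/(1+[D1/(1-D1*(D2+D3))]*(D4*D5))] forward, (D6*D7) return)
The group at step 5 is a series group.

Final answer: series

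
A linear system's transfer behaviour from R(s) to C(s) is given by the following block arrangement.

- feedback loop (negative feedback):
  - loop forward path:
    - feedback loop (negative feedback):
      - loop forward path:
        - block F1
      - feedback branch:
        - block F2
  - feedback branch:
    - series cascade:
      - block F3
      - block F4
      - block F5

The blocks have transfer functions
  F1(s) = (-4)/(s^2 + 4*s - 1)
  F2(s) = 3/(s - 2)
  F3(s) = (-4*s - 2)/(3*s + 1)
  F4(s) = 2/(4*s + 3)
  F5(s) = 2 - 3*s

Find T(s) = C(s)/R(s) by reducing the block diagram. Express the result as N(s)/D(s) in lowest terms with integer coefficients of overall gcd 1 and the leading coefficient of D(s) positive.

(1) feedback reduction of F1, F2, giving (8 - 4*s)/(s^3 + 2*s^2 - 9*s - 10)
(2) reduce the series chain F3, F4, F5, giving (24*s^2 - 4*s - 8)/(12*s^2 + 13*s + 3)
(3) reduce the feedback loop with forward [F1/(1+F1*F2)] and return (F3*F4*F5); the result is T(s) itself (integer coefficients, no common factor, positive leading denominator coefficient)

Hence the answer: (-48*s^3 + 44*s^2 + 92*s + 24)/(12*s^5 + 37*s^4 - 175*s^3 - 23*s^2 - 157*s - 94)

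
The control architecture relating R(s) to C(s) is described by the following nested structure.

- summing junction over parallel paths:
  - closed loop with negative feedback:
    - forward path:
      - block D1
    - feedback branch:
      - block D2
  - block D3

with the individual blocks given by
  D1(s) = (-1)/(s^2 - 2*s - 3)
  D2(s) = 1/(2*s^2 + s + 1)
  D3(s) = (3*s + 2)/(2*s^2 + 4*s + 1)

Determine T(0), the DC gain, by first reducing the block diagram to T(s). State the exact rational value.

[1] close the feedback loop around D1, D2 gives (-2*s^2 - s - 1)/(2*s^4 - 3*s^3 - 7*s^2 - 5*s - 4)
[2] combine [D1/(1+D1*D2)], D3 in parallel gives (6*s^5 - 9*s^4 - 37*s^3 - 37*s^2 - 27*s - 9)/(4*s^6 + 2*s^5 - 24*s^4 - 41*s^3 - 35*s^2 - 21*s - 4)
Step 2 gives the overall T(s). Then T(0) = -9/(-4) = 9/4.

Final answer: 9/4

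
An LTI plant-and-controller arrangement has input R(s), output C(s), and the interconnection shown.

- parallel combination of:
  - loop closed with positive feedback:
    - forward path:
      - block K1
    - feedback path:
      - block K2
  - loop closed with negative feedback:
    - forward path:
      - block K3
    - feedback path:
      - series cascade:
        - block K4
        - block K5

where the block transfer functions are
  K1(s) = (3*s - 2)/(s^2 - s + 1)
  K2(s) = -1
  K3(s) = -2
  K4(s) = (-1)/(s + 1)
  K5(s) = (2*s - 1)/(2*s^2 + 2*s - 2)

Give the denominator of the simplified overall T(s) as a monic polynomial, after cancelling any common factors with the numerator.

Answer: s^5 + 4*s^4 + 5*s^3 - 6*s + 2

Working:
[1] close the feedback loop around K1, K2, giving (3*s - 2)/(s^2 + 2*s - 1)
[2] multiply K4, K5 (series), giving (1 - 2*s)/(2*s^3 + 4*s^2 - 2)
[3] apply the feedback formula to K3, (K4*K5), giving (-2*s^3 - 4*s^2 + 2)/(s^3 + 2*s^2 + 2*s - 2)
[4] parallel reduction of [K1/(1-K1*K2)], [K3/(1+K3*(K4*K5))], giving (-2*s^5 - 5*s^4 - 2*s^3 + 8*s^2 - 6*s + 2)/(s^5 + 4*s^4 + 5*s^3 - 6*s + 2)
The result of step 4 is T(s) in lowest terms. Its denominator already has leading coefficient 1, so it is monic as it stands.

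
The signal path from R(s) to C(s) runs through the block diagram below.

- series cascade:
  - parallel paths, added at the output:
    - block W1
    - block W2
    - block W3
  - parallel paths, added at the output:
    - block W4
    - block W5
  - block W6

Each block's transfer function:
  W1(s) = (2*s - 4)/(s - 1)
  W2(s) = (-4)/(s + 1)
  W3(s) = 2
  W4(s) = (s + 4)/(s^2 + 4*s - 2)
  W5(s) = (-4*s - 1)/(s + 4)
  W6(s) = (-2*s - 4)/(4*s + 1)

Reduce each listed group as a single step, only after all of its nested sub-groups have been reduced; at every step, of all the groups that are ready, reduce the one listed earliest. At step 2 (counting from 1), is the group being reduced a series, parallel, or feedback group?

The answer is parallel.

Reasoning:
Step 1: parallel reduction of W1, W2, W3
Step 2: sum the parallel branches W4, W5
Step 3: series reduction of (W1+W2+W3), (W4+W5), W6
Step 2 collapses a parallel group.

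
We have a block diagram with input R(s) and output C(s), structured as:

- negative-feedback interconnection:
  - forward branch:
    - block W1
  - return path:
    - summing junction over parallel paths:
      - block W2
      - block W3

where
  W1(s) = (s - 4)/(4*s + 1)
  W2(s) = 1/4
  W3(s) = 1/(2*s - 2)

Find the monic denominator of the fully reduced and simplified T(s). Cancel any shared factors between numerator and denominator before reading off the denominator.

[1] add W2, W3 (parallel) -> (s + 1)/(4*s - 4)
[2] feedback reduction of W1, (W2+W3) -> (4*s^2 - 20*s + 16)/(17*s^2 - 15*s - 8)
That last expression is T(s), already simplified. Scaling its denominator by 1/17 (the reciprocal of the leading coefficient) yields the monic denominator.

Answer: s^2 - 15*s/17 - 8/17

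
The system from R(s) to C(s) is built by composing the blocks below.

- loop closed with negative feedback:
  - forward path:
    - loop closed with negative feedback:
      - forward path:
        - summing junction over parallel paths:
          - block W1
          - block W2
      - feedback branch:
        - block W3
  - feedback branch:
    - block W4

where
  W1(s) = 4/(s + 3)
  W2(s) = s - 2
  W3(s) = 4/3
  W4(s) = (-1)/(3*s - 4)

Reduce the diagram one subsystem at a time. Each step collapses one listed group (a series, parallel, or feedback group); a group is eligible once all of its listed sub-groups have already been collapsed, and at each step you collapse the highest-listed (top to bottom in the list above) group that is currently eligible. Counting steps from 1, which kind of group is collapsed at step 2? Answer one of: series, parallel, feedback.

(1) combine W1, W2 in parallel
(2) apply the feedback formula to (W1+W2), W3
(3) apply the feedback formula to [(W1+W2)/(1+(W1+W2)*W3)], W4
At step 2 the group reduced is feedback.

Final answer: feedback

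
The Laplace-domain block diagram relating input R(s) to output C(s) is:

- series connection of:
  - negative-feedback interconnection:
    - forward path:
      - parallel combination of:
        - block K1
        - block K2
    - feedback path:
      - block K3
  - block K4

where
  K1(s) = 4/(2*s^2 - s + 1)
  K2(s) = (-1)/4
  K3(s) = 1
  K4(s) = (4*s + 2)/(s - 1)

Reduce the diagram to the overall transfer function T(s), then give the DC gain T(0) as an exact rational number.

Step 1: parallel reduction of K1, K2; result (-2*s^2 + s + 15)/(8*s^2 - 4*s + 4)
Step 2: feedback reduction of (K1+K2), K3; result (-2*s^2 + s + 15)/(6*s^2 - 3*s + 19)
Step 3: cascade [(K1+K2)/(1+(K1+K2)*K3)], K4; result (-8*s^3 + 62*s + 30)/(6*s^3 - 9*s^2 + 22*s - 19)
Step 3 gives the overall T(s). Then T(0) = 30/(-19) = -30/19.

Answer: -30/19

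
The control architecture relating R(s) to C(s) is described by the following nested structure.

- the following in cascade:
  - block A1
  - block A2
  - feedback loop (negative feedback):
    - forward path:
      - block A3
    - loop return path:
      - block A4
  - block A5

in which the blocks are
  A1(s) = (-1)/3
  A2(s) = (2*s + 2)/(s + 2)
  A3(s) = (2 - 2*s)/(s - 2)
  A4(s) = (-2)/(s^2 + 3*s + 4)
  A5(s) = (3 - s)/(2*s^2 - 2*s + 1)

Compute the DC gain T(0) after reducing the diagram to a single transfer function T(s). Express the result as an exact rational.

First reduce the diagram to T(s).

[1] collapse the loop (A3 forward, A4 return); result (-2*s^3 - 4*s^2 - 2*s + 8)/(s^3 + s^2 + 2*s - 12)
[2] cascade A1, A2, [A3/(1+A3*A4)], A5; result (-4*s^5 + 24*s^3 + 48*s^2 - 20*s - 48)/(6*s^6 + 12*s^5 + 9*s^4 - 63*s^3 - 84*s^2 + 120*s - 72)
The step-2 result is T(s). Setting s = 0: T(0) = -48/(-72) = 2/3.

Answer: 2/3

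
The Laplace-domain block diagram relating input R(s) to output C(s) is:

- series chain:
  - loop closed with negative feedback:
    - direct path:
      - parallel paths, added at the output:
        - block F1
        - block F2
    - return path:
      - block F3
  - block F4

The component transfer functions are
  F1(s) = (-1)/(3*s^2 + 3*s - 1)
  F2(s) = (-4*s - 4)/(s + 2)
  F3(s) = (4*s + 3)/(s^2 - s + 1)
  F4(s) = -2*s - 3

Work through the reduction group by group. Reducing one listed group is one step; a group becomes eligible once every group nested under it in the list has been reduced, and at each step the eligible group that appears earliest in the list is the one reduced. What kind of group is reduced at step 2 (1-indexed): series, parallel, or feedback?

Step 1: combine F1, F2 in parallel
Step 2: collapse the loop ((F1+F2) forward, F3 return)
Step 3: series reduction of [(F1+F2)/(1+(F1+F2)*F3)], F4
At step 2 the group reduced is feedback.

Therefore the answer is feedback.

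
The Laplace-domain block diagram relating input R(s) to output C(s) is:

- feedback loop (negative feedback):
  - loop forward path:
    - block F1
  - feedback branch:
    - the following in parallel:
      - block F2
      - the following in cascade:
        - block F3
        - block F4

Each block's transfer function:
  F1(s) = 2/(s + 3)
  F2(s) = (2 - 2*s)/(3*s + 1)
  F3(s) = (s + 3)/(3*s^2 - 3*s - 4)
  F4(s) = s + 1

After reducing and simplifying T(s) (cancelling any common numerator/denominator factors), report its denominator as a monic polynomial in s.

First reduce the diagram to T(s).

Step 1 - cascade F3, F4, giving (s^2 + 4*s + 3)/(3*s^2 - 3*s - 4)
Step 2 - reduce the parallel group F2, (F3*F4), giving (-3*s^3 + 25*s^2 + 15*s - 5)/(9*s^3 - 6*s^2 - 15*s - 4)
Step 3 - close the feedback loop around F1, (F2+(F3*F4)), giving (18*s^3 - 12*s^2 - 30*s - 8)/(9*s^4 + 15*s^3 + 17*s^2 - 19*s - 22)
That last expression is T(s), already simplified. Scaling its denominator by 1/9 (the reciprocal of the leading coefficient) yields the monic denominator.

Answer: s^4 + 5*s^3/3 + 17*s^2/9 - 19*s/9 - 22/9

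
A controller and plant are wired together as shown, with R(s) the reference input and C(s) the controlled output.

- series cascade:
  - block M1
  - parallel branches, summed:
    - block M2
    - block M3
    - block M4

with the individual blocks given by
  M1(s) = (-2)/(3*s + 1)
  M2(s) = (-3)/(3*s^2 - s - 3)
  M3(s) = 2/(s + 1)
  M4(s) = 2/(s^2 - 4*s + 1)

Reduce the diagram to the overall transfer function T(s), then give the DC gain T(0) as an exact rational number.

1. parallel reduction of M2, M3, M4 = (6*s^4 - 23*s^3 + 21*s^2 + 23*s - 15)/(3*s^5 - 10*s^4 - 9*s^3 + 15*s^2 + 8*s - 3)
2. multiply M1, (M2+M3+M4) (series) = (-12*s^4 + 46*s^3 - 42*s^2 - 46*s + 30)/(9*s^6 - 27*s^5 - 37*s^4 + 36*s^3 + 39*s^2 - s - 3)
Step 2 gives the overall T(s). Then T(0) = 30/(-3) = -10.

Hence the answer: -10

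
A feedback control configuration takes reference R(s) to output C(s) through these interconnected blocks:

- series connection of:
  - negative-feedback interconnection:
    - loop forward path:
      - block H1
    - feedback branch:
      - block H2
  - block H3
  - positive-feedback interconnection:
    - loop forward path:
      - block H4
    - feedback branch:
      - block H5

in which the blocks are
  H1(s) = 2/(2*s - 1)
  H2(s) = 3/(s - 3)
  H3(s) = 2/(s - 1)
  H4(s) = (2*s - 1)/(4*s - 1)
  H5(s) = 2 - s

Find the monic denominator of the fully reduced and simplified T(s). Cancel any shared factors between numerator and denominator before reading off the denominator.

[1] reduce the feedback loop with forward H1 and return H2, giving (2*s - 6)/(2*s^2 - 7*s + 9)
[2] feedback reduction of H4, H5, giving (2*s - 1)/(2*s^2 - s + 1)
[3] multiply [H1/(1+H1*H2)], H3, [H4/(1-H4*H5)] (series), giving (8*s^2 - 28*s + 12)/(4*s^5 - 20*s^4 + 43*s^3 - 43*s^2 + 25*s - 9)
That last expression is T(s), already simplified. Scaling its denominator by 1/4 (the reciprocal of the leading coefficient) yields the monic denominator.

Hence the answer: s^5 - 5*s^4 + 43*s^3/4 - 43*s^2/4 + 25*s/4 - 9/4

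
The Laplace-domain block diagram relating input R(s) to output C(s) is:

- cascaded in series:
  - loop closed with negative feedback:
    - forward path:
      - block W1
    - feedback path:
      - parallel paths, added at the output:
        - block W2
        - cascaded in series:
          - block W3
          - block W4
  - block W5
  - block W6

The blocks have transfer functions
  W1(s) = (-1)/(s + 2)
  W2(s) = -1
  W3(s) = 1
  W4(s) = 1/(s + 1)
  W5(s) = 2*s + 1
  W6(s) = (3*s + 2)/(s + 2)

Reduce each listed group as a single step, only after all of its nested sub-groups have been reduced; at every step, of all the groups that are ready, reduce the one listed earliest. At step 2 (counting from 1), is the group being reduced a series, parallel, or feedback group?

Step 1. cascade W3, W4
Step 2. parallel reduction of W2, (W3*W4)
Step 3. feedback reduction of W1, (W2+(W3*W4))
Step 4. reduce the series chain [W1/(1+W1*(W2+(W3*W4)))], W5, W6
Step 2 collapses a parallel group.

Therefore the answer is parallel.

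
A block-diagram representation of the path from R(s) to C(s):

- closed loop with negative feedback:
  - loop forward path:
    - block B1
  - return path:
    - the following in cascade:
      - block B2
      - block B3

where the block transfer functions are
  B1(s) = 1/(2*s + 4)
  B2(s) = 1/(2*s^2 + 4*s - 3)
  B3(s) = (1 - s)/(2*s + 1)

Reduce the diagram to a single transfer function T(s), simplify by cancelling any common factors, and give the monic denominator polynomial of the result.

(1) multiply B2, B3 (series) gives (1 - s)/(4*s^3 + 10*s^2 - 2*s - 3)
(2) apply the feedback formula to B1, (B2*B3) gives (4*s^3 + 10*s^2 - 2*s - 3)/(8*s^4 + 36*s^3 + 36*s^2 - 15*s - 11)
No further cancellation is possible in the step-2 result, so that is T(s). Its denominator becomes monic after dividing by the leading coefficient 8.

Answer: s^4 + 9*s^3/2 + 9*s^2/2 - 15*s/8 - 11/8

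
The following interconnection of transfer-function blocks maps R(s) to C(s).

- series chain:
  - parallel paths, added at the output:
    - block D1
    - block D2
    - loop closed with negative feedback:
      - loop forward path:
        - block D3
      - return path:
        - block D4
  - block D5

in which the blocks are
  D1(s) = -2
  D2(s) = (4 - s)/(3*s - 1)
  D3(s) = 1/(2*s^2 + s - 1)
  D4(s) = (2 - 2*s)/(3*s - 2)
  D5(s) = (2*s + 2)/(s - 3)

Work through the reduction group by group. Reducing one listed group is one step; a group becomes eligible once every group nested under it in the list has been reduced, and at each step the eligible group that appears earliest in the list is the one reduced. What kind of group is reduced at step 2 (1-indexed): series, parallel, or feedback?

1. reduce the feedback loop with forward D3 and return D4
2. combine D1, D2, [D3/(1+D3*D4)] in parallel
3. multiply (D1+D2+[D3/(1+D3*D4)]), D5 (series)
So the answer for step 2 is parallel.

Final answer: parallel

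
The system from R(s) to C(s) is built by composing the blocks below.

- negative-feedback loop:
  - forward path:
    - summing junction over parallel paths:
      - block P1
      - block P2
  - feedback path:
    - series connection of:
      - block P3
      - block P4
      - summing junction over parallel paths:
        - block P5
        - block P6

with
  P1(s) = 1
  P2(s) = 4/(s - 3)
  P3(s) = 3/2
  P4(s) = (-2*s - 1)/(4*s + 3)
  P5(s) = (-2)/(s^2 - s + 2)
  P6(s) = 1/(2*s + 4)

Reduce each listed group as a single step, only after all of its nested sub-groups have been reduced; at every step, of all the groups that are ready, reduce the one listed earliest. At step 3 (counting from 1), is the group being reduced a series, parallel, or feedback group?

1. parallel reduction of P1, P2
2. parallel reduction of P5, P6
3. combine P3, P4, (P5+P6) in series
4. reduce the feedback loop with forward (P1+P2) and return (P3*P4*(P5+P6))
So the answer for step 3 is series.

Therefore the answer is series.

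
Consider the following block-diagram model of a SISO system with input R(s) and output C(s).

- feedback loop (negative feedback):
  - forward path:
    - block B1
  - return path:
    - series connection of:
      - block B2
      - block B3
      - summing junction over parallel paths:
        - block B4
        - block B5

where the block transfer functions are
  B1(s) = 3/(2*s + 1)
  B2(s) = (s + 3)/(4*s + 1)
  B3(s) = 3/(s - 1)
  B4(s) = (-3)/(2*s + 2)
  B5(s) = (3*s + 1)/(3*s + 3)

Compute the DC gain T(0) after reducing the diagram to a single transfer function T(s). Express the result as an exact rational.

1. sum the parallel branches B4, B5 -> (6*s - 7)/(6*s + 6)
2. reduce the series chain B2, B3, (B4+B5) -> (6*s^2 + 11*s - 21)/(8*s^3 + 2*s^2 - 8*s - 2)
3. apply the feedback formula to B1, (B2*B3*(B4+B5)) -> (24*s^3 + 6*s^2 - 24*s - 6)/(16*s^4 + 12*s^3 + 4*s^2 + 21*s - 65)
DC gain: substitute s = 0 into T(s) from step 3: T(0) = -6/(-65) = 6/65.

Answer: 6/65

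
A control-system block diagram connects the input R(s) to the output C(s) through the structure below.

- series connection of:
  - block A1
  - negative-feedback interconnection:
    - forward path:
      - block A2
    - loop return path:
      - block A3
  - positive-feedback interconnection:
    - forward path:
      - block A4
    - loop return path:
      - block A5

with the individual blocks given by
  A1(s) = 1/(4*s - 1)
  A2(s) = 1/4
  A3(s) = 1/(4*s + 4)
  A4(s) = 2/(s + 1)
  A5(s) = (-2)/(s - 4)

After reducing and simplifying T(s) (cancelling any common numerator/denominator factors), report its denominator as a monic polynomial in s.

Answer: s^4 - 35*s^3/16 - 173*s^2/64 + 51*s/64

Working:
Step 1 - reduce the feedback loop with forward A2 and return A3, giving (4*s + 4)/(16*s + 17)
Step 2 - collapse the loop (A4 forward, A5 return), giving (2*s - 8)/(s^2 - 3*s)
Step 3 - series reduction of A1, [A2/(1+A2*A3)], [A4/(1-A4*A5)], giving (8*s^2 - 24*s - 32)/(64*s^4 - 140*s^3 - 173*s^2 + 51*s)
Step 3 gives the fully reduced T(s), with no common factor left to cancel. The denominator's leading coefficient is 64, so divide each of its coefficients by 64 to get the monic form.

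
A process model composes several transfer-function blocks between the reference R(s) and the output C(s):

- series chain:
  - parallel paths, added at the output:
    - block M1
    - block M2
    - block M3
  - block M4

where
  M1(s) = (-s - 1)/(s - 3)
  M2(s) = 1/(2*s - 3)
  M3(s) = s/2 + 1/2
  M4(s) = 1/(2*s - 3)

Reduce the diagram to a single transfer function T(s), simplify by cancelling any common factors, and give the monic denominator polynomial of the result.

Step 1. reduce the parallel group M1, M2, M3 = (2*s^3 - 11*s^2 + 4*s + 9)/(4*s^2 - 18*s + 18)
Step 2. series reduction of (M1+M2+M3), M4 = (2*s^3 - 11*s^2 + 4*s + 9)/(8*s^3 - 48*s^2 + 90*s - 54)
Step 2 gives the fully reduced T(s), with no common factor left to cancel. The denominator's leading coefficient is 8, so divide each of its coefficients by 8 to get the monic form.

Final answer: s^3 - 6*s^2 + 45*s/4 - 27/4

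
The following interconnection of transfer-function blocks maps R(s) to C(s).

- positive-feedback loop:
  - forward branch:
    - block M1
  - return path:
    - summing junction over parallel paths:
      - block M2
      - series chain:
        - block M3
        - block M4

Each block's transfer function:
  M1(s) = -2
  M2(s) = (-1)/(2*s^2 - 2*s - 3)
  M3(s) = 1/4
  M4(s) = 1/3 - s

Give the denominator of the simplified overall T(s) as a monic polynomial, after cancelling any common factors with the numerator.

The answer is s^3 - 10*s^2/3 + 5*s/6 + 11/2.

Reasoning:
1. cascade M3, M4: 1/12 - s/4
2. parallel reduction of M2, (M3*M4): (-6*s^3 + 8*s^2 + 7*s - 15)/(24*s^2 - 24*s - 36)
3. reduce the feedback loop with forward M1 and return (M2+(M3*M4)): (24*s^2 - 24*s - 36)/(6*s^3 - 20*s^2 + 5*s + 33)
T(s) is the step-3 result (common factors already cancelled). Leading coefficient of the denominator: 6. Divide through by 6 for the monic polynomial.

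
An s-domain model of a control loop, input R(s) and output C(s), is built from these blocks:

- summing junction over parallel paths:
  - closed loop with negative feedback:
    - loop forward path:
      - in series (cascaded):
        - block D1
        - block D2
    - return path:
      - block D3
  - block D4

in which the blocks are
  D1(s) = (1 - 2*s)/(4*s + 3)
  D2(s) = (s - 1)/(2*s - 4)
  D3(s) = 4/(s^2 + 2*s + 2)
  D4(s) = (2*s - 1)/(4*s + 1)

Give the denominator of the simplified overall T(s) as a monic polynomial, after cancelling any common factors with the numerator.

First reduce the diagram to T(s).

Step 1. reduce the series chain D1, D2, giving (-2*s^2 + 3*s - 1)/(8*s^2 - 10*s - 12)
Step 2. apply the feedback formula to (D1*D2), D3, giving (-2*s^4 - s^3 + s^2 + 4*s - 2)/(8*s^4 + 6*s^3 - 24*s^2 - 32*s - 28)
Step 3. combine [(D1*D2)/(1+(D1*D2)*D3)], D4 in parallel, giving (8*s^5 - 2*s^4 - 51*s^3 - 23*s^2 - 28*s + 26)/(32*s^5 + 32*s^4 - 90*s^3 - 152*s^2 - 144*s - 28)
Step 3 gives the fully reduced T(s), with no common factor left to cancel. The denominator's leading coefficient is 32, so divide each of its coefficients by 32 to get the monic form.

Answer: s^5 + s^4 - 45*s^3/16 - 19*s^2/4 - 9*s/2 - 7/8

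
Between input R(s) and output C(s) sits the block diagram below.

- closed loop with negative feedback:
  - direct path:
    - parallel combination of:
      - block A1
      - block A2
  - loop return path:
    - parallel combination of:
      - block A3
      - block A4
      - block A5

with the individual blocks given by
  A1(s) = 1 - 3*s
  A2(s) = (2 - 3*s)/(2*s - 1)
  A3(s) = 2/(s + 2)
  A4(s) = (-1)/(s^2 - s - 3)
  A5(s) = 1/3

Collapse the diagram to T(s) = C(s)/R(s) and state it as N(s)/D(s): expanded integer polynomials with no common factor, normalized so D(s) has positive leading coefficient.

Step 1: parallel reduction of A1, A2: (-6*s^2 + 2*s + 1)/(2*s - 1)
Step 2: add A3, A4, A5 (parallel): (s^3 + 7*s^2 - 14*s - 30)/(3*s^3 + 3*s^2 - 15*s - 18)
Step 3: reduce the feedback loop with forward (A1+A2) and return (A3+A4+A5), giving the overall T(s)

Hence the answer: (18*s^5 + 12*s^4 - 99*s^3 - 81*s^2 + 51*s + 18)/(6*s^5 + 34*s^4 - 102*s^3 - 126*s^2 + 95*s + 12)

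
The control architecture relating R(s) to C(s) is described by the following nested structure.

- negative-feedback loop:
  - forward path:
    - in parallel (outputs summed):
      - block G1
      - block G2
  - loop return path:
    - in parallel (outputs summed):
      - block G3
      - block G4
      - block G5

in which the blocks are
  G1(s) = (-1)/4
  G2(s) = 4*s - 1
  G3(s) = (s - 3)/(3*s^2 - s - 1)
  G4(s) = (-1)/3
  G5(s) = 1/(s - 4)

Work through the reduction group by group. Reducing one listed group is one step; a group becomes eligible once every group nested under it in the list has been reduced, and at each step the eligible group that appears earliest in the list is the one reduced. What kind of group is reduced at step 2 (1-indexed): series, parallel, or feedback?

Step 1: parallel reduction of G1, G2
Step 2: sum the parallel branches G3, G4, G5
Step 3: apply the feedback formula to (G1+G2), (G3+G4+G5)
So the answer for step 2 is parallel.

Final answer: parallel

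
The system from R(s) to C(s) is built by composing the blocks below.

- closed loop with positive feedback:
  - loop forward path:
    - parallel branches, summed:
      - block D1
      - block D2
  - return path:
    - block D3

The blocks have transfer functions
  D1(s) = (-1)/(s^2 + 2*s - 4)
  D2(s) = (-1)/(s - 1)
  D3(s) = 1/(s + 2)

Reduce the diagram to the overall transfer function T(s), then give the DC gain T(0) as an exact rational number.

Step 1. reduce the parallel group D1, D2, giving (-s^2 - 3*s + 5)/(s^3 + s^2 - 6*s + 4)
Step 2. feedback reduction of (D1+D2), D3, giving (-s^3 - 5*s^2 - s + 10)/(s^4 + 3*s^3 - 3*s^2 - 5*s + 3)
The step-2 result is T(s). Setting s = 0: T(0) = 10/3.

Answer: 10/3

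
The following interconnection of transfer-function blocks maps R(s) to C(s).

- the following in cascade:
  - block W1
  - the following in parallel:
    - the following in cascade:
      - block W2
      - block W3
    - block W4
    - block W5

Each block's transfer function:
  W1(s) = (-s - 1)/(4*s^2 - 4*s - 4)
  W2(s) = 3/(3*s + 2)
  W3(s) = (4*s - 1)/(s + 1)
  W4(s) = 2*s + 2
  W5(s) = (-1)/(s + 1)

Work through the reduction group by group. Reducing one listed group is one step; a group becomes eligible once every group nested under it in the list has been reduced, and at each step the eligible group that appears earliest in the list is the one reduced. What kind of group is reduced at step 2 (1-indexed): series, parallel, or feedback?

Reducing step by step:

(1) series reduction of W2, W3
(2) parallel reduction of (W2*W3), W4, W5
(3) combine W1, ((W2*W3)+W4+W5) in series
Step 2: parallel.

Answer: parallel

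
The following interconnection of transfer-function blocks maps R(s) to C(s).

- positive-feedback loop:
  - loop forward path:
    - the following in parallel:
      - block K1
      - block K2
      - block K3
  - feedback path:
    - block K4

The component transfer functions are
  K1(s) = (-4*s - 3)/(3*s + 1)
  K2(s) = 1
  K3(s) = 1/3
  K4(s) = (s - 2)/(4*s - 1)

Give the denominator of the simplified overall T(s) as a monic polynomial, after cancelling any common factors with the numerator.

Reducing step by step:

Step 1. parallel reduction of K1, K2, K3; result (-5)/(9*s + 3)
Step 2. feedback reduction of (K1+K2+K3), K4; result (5 - 20*s)/(36*s^2 + 8*s - 13)
No further cancellation is possible in the step-2 result, so that is T(s). Its denominator becomes monic after dividing by the leading coefficient 36.

Answer: s^2 + 2*s/9 - 13/36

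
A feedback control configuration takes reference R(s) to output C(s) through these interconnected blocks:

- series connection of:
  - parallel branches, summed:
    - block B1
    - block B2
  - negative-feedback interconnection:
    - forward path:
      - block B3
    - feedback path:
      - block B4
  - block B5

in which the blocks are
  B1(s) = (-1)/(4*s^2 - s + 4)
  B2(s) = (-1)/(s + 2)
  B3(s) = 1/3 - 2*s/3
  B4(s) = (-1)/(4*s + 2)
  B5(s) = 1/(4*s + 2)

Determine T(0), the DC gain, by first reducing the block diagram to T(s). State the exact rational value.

First reduce the diagram to T(s).

Step 1. combine B1, B2 in parallel -> (-4*s^2 - 6)/(4*s^3 + 7*s^2 + 2*s + 8)
Step 2. feedback reduction of B3, B4 -> (2 - 8*s^2)/(14*s + 5)
Step 3. combine (B1+B2), [B3/(1+B3*B4)], B5 in series -> (8*s^3 - 4*s^2 + 12*s - 6)/(56*s^4 + 118*s^3 + 63*s^2 + 122*s + 40)
The step-3 result is T(s). Setting s = 0: T(0) = -6/40 = -3/20.

Answer: -3/20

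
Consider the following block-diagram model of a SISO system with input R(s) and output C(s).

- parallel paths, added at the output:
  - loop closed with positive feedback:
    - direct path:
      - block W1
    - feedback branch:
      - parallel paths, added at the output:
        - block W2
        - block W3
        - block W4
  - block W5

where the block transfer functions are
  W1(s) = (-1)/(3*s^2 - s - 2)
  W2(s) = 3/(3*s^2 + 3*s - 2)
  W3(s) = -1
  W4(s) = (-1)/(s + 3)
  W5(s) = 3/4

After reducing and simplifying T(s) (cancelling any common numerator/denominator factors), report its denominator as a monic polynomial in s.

First reduce the diagram to T(s).

(1) add W2, W3, W4 (parallel) = (-3*s^3 - 15*s^2 - 7*s + 17)/(3*s^3 + 12*s^2 + 7*s - 6)
(2) collapse the loop (W1 forward, (W2+W3+W4) return) = (-3*s^3 - 12*s^2 - 7*s + 6)/(9*s^5 + 33*s^4 - 64*s^2 - 15*s + 29)
(3) add [W1/(1-W1*(W2+W3+W4))], W5 (parallel) = (27*s^5 + 99*s^4 - 12*s^3 - 240*s^2 - 73*s + 111)/(36*s^5 + 132*s^4 - 256*s^2 - 60*s + 116)
No further cancellation is possible in the step-3 result, so that is T(s). Its denominator becomes monic after dividing by the leading coefficient 36.

Answer: s^5 + 11*s^4/3 - 64*s^2/9 - 5*s/3 + 29/9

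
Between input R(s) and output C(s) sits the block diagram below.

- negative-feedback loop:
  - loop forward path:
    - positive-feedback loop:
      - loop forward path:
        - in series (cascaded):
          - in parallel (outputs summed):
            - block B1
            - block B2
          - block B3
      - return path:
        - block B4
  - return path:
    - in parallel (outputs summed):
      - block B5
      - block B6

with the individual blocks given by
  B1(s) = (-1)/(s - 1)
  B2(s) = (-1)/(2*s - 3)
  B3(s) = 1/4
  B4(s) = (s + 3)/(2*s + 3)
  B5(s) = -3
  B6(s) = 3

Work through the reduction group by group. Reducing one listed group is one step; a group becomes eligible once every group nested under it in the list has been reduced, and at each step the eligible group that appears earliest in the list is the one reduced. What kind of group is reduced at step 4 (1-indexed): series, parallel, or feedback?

Step 1: reduce the parallel group B1, B2
Step 2: reduce the series chain (B1+B2), B3
Step 3: close the feedback loop around ((B1+B2)*B3), B4
Step 4: add B5, B6 (parallel)
Step 5: reduce the feedback loop with forward [((B1+B2)*B3)/(1-((B1+B2)*B3)*B4)] and return (B5+B6)
At step 4 the group reduced is parallel.

Answer: parallel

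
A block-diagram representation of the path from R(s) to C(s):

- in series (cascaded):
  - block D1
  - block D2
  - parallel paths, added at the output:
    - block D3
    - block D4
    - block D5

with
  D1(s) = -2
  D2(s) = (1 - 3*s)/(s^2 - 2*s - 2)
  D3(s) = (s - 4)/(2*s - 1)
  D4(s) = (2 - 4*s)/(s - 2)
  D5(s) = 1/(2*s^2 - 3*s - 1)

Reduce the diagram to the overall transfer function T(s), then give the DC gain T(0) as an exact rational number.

Answer: 2

Working:
Step 1 - add D3, D4, D5 (parallel) gives (-14*s^4 + 25*s^3 + 15*s^2 - 25*s - 4)/(4*s^4 - 16*s^3 + 17*s^2 - s - 2)
Step 2 - cascade D1, D2, (D3+D4+D5) gives (-84*s^5 + 178*s^4 + 40*s^3 - 180*s^2 + 26*s + 8)/(4*s^6 - 24*s^5 + 41*s^4 - 3*s^3 - 34*s^2 + 6*s + 4)
DC gain: substitute s = 0 into T(s) from step 2: T(0) = 8/4 = 2.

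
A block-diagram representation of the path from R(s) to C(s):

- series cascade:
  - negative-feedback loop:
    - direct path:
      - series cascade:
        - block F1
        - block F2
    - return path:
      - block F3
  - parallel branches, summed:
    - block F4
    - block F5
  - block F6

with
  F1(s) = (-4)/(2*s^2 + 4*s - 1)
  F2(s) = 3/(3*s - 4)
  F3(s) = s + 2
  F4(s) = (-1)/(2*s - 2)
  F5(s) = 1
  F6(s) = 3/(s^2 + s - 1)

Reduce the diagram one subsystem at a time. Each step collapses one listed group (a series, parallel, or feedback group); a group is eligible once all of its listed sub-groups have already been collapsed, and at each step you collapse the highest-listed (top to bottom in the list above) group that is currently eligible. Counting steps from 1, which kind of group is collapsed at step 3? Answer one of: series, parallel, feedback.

[1] cascade F1, F2
[2] collapse the loop ((F1*F2) forward, F3 return)
[3] add F4, F5 (parallel)
[4] series reduction of [(F1*F2)/(1+(F1*F2)*F3)], (F4+F5), F6
Step 3: parallel.

Hence the answer: parallel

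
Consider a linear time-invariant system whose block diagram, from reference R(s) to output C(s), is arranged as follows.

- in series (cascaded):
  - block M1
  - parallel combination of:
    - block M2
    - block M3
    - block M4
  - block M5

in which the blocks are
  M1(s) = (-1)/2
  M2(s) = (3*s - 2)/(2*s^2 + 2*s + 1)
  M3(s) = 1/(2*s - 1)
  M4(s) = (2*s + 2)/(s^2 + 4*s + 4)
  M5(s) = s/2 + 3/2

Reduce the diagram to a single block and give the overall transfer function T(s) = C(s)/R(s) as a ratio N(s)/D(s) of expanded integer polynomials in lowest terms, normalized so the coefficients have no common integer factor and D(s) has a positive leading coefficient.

First reduce the diagram to T(s).

[1] parallel reduction of M2, M3, M4 -> (16*s^4 + 39*s^3 + 19*s^2 - 10*s + 10)/(4*s^5 + 18*s^4 + 24*s^3 + 7*s^2 - 4*s - 4)
[2] reduce the series chain M1, (M2+M3+M4), M5, which is the overall transfer function T(s) = C(s)/R(s) in lowest terms

Answer: (-16*s^5 - 87*s^4 - 136*s^3 - 47*s^2 + 20*s - 30)/(16*s^5 + 72*s^4 + 96*s^3 + 28*s^2 - 16*s - 16)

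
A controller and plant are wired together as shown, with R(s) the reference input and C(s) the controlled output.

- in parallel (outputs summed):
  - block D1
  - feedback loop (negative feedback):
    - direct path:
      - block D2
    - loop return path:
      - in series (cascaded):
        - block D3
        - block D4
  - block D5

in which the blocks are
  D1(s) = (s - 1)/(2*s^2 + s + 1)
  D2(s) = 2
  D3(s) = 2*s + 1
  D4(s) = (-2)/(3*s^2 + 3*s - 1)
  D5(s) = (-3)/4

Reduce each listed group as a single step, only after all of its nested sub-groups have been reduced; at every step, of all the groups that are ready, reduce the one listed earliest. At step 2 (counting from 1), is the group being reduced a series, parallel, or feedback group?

The answer is feedback.

Reasoning:
1. multiply D3, D4 (series)
2. collapse the loop (D2 forward, (D3*D4) return)
3. sum the parallel branches D1, [D2/(1+D2*(D3*D4))], D5
Step 2 collapses a feedback group.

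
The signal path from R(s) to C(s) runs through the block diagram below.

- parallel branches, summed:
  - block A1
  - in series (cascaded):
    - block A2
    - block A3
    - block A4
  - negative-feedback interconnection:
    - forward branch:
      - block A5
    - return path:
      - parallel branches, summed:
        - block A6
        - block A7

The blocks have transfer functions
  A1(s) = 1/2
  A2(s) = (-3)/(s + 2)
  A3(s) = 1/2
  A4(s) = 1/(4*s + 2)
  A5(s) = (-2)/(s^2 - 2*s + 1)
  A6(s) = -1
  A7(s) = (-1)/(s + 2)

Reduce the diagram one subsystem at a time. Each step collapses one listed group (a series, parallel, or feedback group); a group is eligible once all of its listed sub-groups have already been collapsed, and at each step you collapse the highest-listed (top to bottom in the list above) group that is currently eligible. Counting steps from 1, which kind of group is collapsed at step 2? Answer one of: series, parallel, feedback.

[1] cascade A2, A3, A4
[2] reduce the parallel group A6, A7
[3] reduce the feedback loop with forward A5 and return (A6+A7)
[4] add A1, (A2*A3*A4), [A5/(1+A5*(A6+A7))] (parallel)
So the answer for step 2 is parallel.

Therefore the answer is parallel.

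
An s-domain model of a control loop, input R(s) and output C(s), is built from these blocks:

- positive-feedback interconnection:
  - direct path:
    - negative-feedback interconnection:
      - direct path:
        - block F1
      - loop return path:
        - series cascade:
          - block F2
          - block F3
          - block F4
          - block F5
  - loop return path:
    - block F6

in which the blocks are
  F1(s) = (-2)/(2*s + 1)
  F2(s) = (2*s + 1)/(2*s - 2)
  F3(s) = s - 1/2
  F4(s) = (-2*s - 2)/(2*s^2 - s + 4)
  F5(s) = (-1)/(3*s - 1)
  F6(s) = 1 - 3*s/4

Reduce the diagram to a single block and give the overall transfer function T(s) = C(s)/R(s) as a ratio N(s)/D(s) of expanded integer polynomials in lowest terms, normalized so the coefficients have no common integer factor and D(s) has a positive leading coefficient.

Step 1 - multiply F2, F3, F4, F5 (series); result (4*s^3 + 4*s^2 - s - 1)/(12*s^4 - 22*s^3 + 36*s^2 - 34*s + 8)
Step 2 - feedback reduction of F1, (F2*F3*F4*F5); result (-12*s^4 + 22*s^3 - 36*s^2 + 34*s - 8)/(12*s^5 - 16*s^4 + 21*s^3 - 20*s^2 - 8*s + 5)
Step 3 - feedback reduction of [F1/(1+F1*(F2*F3*F4*F5))], F6; the result is T(s) itself (integer coefficients, no common factor, positive leading denominator coefficient)

Therefore the answer is (-24*s^4 + 44*s^3 - 72*s^2 + 68*s - 16)/(6*s^5 + 25*s^4 - 56*s^3 + 83*s^2 - 96*s + 26).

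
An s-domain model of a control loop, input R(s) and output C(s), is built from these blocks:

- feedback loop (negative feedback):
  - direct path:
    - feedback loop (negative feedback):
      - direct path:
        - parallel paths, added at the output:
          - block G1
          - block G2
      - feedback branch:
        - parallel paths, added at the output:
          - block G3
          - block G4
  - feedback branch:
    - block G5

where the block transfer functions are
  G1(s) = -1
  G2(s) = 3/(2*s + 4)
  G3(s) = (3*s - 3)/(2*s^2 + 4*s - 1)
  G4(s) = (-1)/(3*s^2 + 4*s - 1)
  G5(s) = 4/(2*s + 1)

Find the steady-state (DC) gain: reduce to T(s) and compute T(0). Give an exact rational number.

First reduce the diagram to T(s).

(1) reduce the parallel group G1, G2 gives (-2*s - 1)/(2*s + 4)
(2) parallel reduction of G3, G4 gives (9*s^3 + s^2 - 19*s + 4)/(6*s^4 + 20*s^3 + 11*s^2 - 8*s + 1)
(3) collapse the loop ((G1+G2) forward, (G3+G4) return) gives (-12*s^5 - 46*s^4 - 42*s^3 + 5*s^2 + 6*s - 1)/(12*s^5 + 46*s^4 + 91*s^3 + 65*s^2 - 19*s)
(4) close the feedback loop around [(G1+G2)/(1+(G1+G2)*(G3+G4))], G5 gives (-12*s^5 - 46*s^4 - 42*s^3 + 5*s^2 + 6*s - 1)/(12*s^5 + 22*s^4 + 11*s^3 + 21*s^2 + 13*s - 4)
That last expression is T(s); at s = 0 only the constant terms survive, so T(0) = -1/(-4) = 1/4.

Answer: 1/4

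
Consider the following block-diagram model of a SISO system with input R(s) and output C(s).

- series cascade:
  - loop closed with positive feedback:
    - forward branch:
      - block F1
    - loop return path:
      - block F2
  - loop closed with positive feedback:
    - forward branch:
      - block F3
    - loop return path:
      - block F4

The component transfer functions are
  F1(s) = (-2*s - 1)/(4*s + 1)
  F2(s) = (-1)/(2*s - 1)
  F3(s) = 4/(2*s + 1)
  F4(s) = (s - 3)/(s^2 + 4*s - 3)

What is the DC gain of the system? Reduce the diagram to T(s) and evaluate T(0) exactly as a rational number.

Reducing step by step:

1. feedback reduction of F1, F2, giving (1 - 4*s^2)/(8*s^2 - 4*s - 2)
2. apply the feedback formula to F3, F4, giving (4*s^2 + 16*s - 12)/(2*s^3 + 9*s^2 - 6*s + 9)
3. reduce the series chain [F1/(1-F1*F2)], [F3/(1-F3*F4)], giving (-8*s^4 - 32*s^3 + 26*s^2 + 8*s - 6)/(8*s^5 + 32*s^4 - 44*s^3 + 39*s^2 - 12*s - 9)
Step 3 gives the overall T(s). Then T(0) = -6/(-9) = 2/3.

Answer: 2/3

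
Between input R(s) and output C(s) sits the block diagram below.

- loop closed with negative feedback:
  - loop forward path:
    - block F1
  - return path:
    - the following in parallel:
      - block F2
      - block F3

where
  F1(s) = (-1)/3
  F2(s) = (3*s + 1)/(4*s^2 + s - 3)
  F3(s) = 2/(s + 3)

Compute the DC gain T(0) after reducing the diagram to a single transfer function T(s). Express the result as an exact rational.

Reducing step by step:

1. sum the parallel branches F2, F3 gives (11*s^2 + 12*s - 3)/(4*s^3 + 13*s^2 - 9)
2. apply the feedback formula to F1, (F2+F3) gives (-4*s^3 - 13*s^2 + 9)/(12*s^3 + 28*s^2 - 12*s - 24)
The step-2 result is T(s). Setting s = 0: T(0) = 9/(-24) = -3/8.

Answer: -3/8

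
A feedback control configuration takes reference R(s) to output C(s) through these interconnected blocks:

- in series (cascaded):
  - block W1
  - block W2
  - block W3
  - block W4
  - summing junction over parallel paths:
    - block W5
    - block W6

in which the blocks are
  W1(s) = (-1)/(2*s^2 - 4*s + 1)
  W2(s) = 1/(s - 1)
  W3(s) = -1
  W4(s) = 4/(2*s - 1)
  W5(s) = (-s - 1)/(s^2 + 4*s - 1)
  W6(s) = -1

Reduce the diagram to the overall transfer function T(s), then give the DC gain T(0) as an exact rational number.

Step 1. sum the parallel branches W5, W6: (-s^2 - 5*s)/(s^2 + 4*s - 1)
Step 2. cascade W1, W2, W3, W4, (W5+W6): (-4*s^2 - 20*s)/(4*s^6 + 2*s^5 - 44*s^4 + 71*s^3 - 43*s^2 + 11*s - 1)
DC gain: substitute s = 0 into T(s) from step 2: T(0) = 0/(-1) = 0.

Answer: 0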